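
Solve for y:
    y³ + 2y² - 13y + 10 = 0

Possible rational roots are divisors of 10. Testing y = 2 gives 0, so (y - 2) is a factor.
Divide: y³ + 2y² - 13y + 10 = (y - 2)(y² + 4y - 5).
Factor the quadratic: y = 1 or y = -5.

y = -5 or y = 1 or y = 2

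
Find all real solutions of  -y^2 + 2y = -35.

y = -5 or y = 7

Bring every term to one side: -y^2 + 2y + 35 = 0.
Factor: -1(y + 5)(y - 7) = 0.
So y = -5 or y = 7.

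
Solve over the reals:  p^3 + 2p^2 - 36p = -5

p = -7.1401 or p = 0.1401 or p = 5

Rearrange: p^3 + 2p^2 - 36p + 5 = 0.
Possible rational roots are divisors of 5. Testing p = 5 gives 0, so (p - 5) is a factor.
Divide: p^3 + 2p^2 - 36p + 5 = (p - 5)(p^2 + 7p - 1).
Apply the quadratic formula to p^2 + 7p - 1 = 0: p = (-7 +/- sqrt(53))/2, i.e. p ~= 0.1401 or p ~= -7.1401.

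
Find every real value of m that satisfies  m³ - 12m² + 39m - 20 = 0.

m = 0.6277 or m = 5 or m = 6.3723

Possible rational roots are divisors of -20. Testing m = 5 gives 0, so (m - 5) is a factor.
Divide: m³ - 12m² + 39m - 20 = (m - 5)(m² - 7m + 4).
Apply the quadratic formula to m² - 7m + 4 = 0: m = (7 ± √33)/2, i.e. m ≈ 6.3723 or m ≈ 0.6277.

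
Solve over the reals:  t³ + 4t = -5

t = -1

Rearrange: t³ + 4t + 5 = 0.
Possible rational roots are divisors of 5. Testing t = -1 gives 0, so (t + 1) is a factor.
Divide: t³ + 4t + 5 = (t + 1)(t² - t + 5).
The quadratic t² - t + 5 has discriminant -19 < 0, so no further real roots.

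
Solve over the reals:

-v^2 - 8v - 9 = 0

v = -6.6458 or v = -1.3542

Discriminant: (-8)^2 - 4*(-1)*(-9) = 28.
Quadratic formula: v = (8 +/- sqrt(28)) / (-2).
So v = -4 - sqrt(7) ~= -6.6458 or v = -4 + sqrt(7) ~= -1.3542.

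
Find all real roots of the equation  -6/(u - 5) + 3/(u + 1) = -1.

Multiply both sides by (u - 5)(u + 1):
-6(u + 1) + 3(u - 5) = -(u - 5)(u + 1).
Expand and collect terms: -u^2 + 7u + 26 = 0.
By the quadratic formula, u = (-7 +/- sqrt(153)) / -2, so u ~= -2.6847 or u ~= 9.6847.
Neither value makes a denominator zero (u != 5, u != -1), so both are valid.

u = -2.6847 or u = 9.6847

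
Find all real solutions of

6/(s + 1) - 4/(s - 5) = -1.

Multiply both sides by (s + 1)(s - 5):
6(s - 5) - 4(s + 1) = -(s + 1)(s - 5).
Expand and collect terms: -s^2 + 2s + 39 = 0.
By the quadratic formula, s = (-2 +/- sqrt(160)) / -2, so s ~= -5.3246 or s ~= 7.3246.
Neither value makes a denominator zero (s != -1, s != 5), so both are valid.

s = -5.3246 or s = 7.3246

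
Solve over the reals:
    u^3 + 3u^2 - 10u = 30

u = -3.1623 or u = -3 or u = 3.1623

Rearrange: u^3 + 3u^2 - 10u - 30 = 0.
Possible rational roots are divisors of -30. Testing u = -3 gives 0, so (u + 3) is a factor.
Divide: u^3 + 3u^2 - 10u - 30 = (u + 3)(u^2 - 10).
Apply the quadratic formula to u^2 - 10 = 0: u = (0 +/- sqrt(40))/2, i.e. u ~= 3.1623 or u ~= -3.1623.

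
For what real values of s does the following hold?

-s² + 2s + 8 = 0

Factor: -1(s + 2)(s - 4) = 0.
So s = -2 or s = 4.

s = -2 or s = 4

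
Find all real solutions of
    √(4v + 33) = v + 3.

Square both sides: 4v + 33 = (v + 3)².
Expand and rearrange: v² + 2v - 24 = 0.
Solving gives v = 4 or v = -6.
Check each candidate in the original equation:
  v = 4: √(49) = 7, while v + 3 = 7 — valid.
  v = -6: √(9) = 3, while v + 3 = -3 — extraneous.

v = 4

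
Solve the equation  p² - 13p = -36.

p = 4 or p = 9

Bring every term to one side: p² - 13p + 36 = 0.
Factor: (p - 4)(p - 9) = 0.
So p = 4 or p = 9.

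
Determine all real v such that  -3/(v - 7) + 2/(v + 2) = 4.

Multiply both sides by (v - 7)(v + 2):
-3(v + 2) + 2(v - 7) = 4(v - 7)(v + 2).
Expand and collect terms: 4v^2 - 19v - 36 = 0.
By the quadratic formula, v = (19 +/- sqrt(937)) / 8, so v ~= 6.2013 or v ~= -1.4513.
Neither value makes a denominator zero (v != 7, v != -2), so both are valid.

v = -1.4513 or v = 6.2013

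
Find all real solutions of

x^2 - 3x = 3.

Rearrange to standard form: x^2 - 3x - 3 = 0.
Discriminant: (-3)^2 - 4*1*(-3) = 21.
Quadratic formula: x = (3 +/- sqrt(21)) / 2.
So x = 3/2 + sqrt(21)/2 ~= 3.7913 or x = 3/2 - sqrt(21)/2 ~= -0.7913.

x = -0.7913 or x = 3.7913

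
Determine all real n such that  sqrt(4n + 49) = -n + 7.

n = 0

Square both sides: 4n + 49 = (-n + 7)^2.
Expand and rearrange: n^2 - 18n = 0.
Solving gives n = 18 or n = 0.
Check each candidate in the original equation:
  n = 18: sqrt(121) = 11, while -n + 7 = -11 — extraneous.
  n = 0: sqrt(49) = 7, while -n + 7 = 7 — valid.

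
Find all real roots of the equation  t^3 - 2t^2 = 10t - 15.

Rearrange: t^3 - 2t^2 - 10t + 15 = 0.
Possible rational roots are divisors of 15. Testing t = -3 gives 0, so (t + 3) is a factor.
Divide: t^3 - 2t^2 - 10t + 15 = (t + 3)(t^2 - 5t + 5).
Apply the quadratic formula to t^2 - 5t + 5 = 0: t = (5 +/- sqrt(5))/2, i.e. t ~= 3.618 or t ~= 1.382.

t = -3 or t = 1.382 or t = 3.618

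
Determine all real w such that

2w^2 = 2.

Bring every term to one side: 2w^2 - 2 = 0.
Factor: 2(w + 1)(w - 1) = 0.
So w = -1 or w = 1.

w = -1 or w = 1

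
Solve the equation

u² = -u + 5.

u = -2.7913 or u = 1.7913

Rearrange to standard form: u² + u - 5 = 0.
Discriminant: (1)² − 4·1·(-5) = 21.
Quadratic formula: u = (-1 ± √21) / 2.
So u = -1/2 + √(21)/2 ≈ 1.7913 or u = -√(21)/2 - 1/2 ≈ -2.7913.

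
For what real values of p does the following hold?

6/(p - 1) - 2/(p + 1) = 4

p = -1.3028 or p = 2.3028

Multiply both sides by (p - 1)(p + 1):
6(p + 1) - 2(p - 1) = 4(p - 1)(p + 1).
Expand and collect terms: 4p² - 4p - 12 = 0.
By the quadratic formula, p = (4 ± √208) / 8, so p ≈ 2.3028 or p ≈ -1.3028.
Neither value makes a denominator zero (p ≠ 1, p ≠ -1), so both are valid.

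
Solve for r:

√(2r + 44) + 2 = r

Isolate the radical: √(2r + 44) = r - 2.
Square both sides: 2r + 44 = (r - 2)².
Expand and rearrange: r² - 6r - 40 = 0.
Solving gives r = 10 or r = -4.
Check each candidate in the original equation:
  r = 10: √(64) = 8, while r - 2 = 8 — valid.
  r = -4: √(36) = 6, while r - 2 = -6 — extraneous.

r = 10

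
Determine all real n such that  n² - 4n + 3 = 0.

Factor: (n - 3)(n - 1) = 0.
So n = 3 or n = 1.

n = 1 or n = 3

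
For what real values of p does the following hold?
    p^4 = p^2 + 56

p = -2.8284 or p = 2.8284

Let u = p^2. The equation becomes u^2 - u - 56 = 0.
Factor: (u - 8)(u + 7) = 0, so u = 8 or u = -7.
p^2 = 8 gives p = +/-2*sqrt(2) ~= +/-2.8284.
p^2 = -7 < 0 has no real solution.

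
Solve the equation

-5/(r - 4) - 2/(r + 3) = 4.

r = -3.5984 or r = 2.8484

Multiply both sides by (r - 4)(r + 3):
-5(r + 3) - 2(r - 4) = 4(r - 4)(r + 3).
Expand and collect terms: 4r² + 3r - 41 = 0.
By the quadratic formula, r = (-3 ± √665) / 8, so r ≈ 2.8484 or r ≈ -3.5984.
Neither value makes a denominator zero (r ≠ 4, r ≠ -3), so both are valid.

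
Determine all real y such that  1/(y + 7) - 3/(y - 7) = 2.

Multiply both sides by (y + 7)(y - 7):
(y - 7) - 3(y + 7) = 2(y + 7)(y - 7).
Expand and collect terms: 2y² + 2y - 70 = 0.
By the quadratic formula, y = (-2 ± √564) / 4, so y ≈ 5.4372 or y ≈ -6.4372.
Neither value makes a denominator zero (y ≠ -7, y ≠ 7), so both are valid.

y = -6.4372 or y = 5.4372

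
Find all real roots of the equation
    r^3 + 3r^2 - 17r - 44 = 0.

Possible rational roots are divisors of -44. Testing r = 4 gives 0, so (r - 4) is a factor.
Divide: r^3 + 3r^2 - 17r - 44 = (r - 4)(r^2 + 7r + 11).
Apply the quadratic formula to r^2 + 7r + 11 = 0: r = (-7 +/- sqrt(5))/2, i.e. r ~= -2.382 or r ~= -4.618.

r = -4.618 or r = -2.382 or r = 4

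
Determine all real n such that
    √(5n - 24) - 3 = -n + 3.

Isolate the radical: √(5n - 24) = -n + 6.
Square both sides: 5n - 24 = (-n + 6)².
Expand and rearrange: n² - 17n + 60 = 0.
Solving gives n = 12 or n = 5.
Check each candidate in the original equation:
  n = 12: √(36) = 6, while -n + 6 = -6 — extraneous.
  n = 5: √(1) = 1, while -n + 6 = 1 — valid.

n = 5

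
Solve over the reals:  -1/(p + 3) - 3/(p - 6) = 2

Multiply both sides by (p + 3)(p - 6):
-(p - 6) - 3(p + 3) = 2(p + 3)(p - 6).
Expand and collect terms: 2p^2 - 2p - 33 = 0.
By the quadratic formula, p = (2 +/- sqrt(268)) / 4, so p ~= 4.5927 or p ~= -3.5927.
Neither value makes a denominator zero (p != -3, p != 6), so both are valid.

p = -3.5927 or p = 4.5927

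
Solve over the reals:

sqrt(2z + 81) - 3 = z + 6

Isolate the radical: sqrt(2z + 81) = z + 9.
Square both sides: 2z + 81 = (z + 9)^2.
Expand and rearrange: z^2 + 16z = 0.
Solving gives z = 0 or z = -16.
Check each candidate in the original equation:
  z = 0: sqrt(81) = 9, while z + 9 = 9 — valid.
  z = -16: sqrt(49) = 7, while z + 9 = -7 — extraneous.

z = 0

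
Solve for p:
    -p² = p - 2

p = -2 or p = 1

Bring every term to one side: -p² - p + 2 = 0.
Factor: -1(p + 2)(p - 1) = 0.
So p = -2 or p = 1.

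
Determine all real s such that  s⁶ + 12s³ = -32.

Let u = s³. The equation becomes u² + 12u + 32 = 0.
Factor: (u + 4)(u + 8) = 0, so u = -4 or u = -8.
s³ = -4 gives s = -∛(4) ≈ -1.5874.
s³ = -8 gives s = -2.

s = -2 or s = -1.5874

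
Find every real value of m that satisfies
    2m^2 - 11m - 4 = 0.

Discriminant: (-11)^2 - 4*2*(-4) = 153.
Quadratic formula: m = (11 +/- sqrt(153)) / 4.
So m = 11/4 + 3*sqrt(17)/4 ~= 5.8423 or m = 11/4 - 3*sqrt(17)/4 ~= -0.3423.

m = -0.3423 or m = 5.8423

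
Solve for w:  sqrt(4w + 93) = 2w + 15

w = -3

Square both sides: 4w + 93 = (2w + 15)^2.
Expand and rearrange: 4w^2 + 56w + 132 = 0.
Solving gives w = -3 or w = -11.
Check each candidate in the original equation:
  w = -3: sqrt(81) = 9, while 2w + 15 = 9 — valid.
  w = -11: sqrt(49) = 7, while 2w + 15 = -7 — extraneous.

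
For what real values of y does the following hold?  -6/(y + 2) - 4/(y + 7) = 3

y = -8.8798 or y = -3.4535

Multiply both sides by (y + 2)(y + 7):
-6(y + 7) - 4(y + 2) = 3(y + 2)(y + 7).
Expand and collect terms: 3y^2 + 37y + 92 = 0.
By the quadratic formula, y = (-37 +/- sqrt(265)) / 6, so y ~= -3.4535 or y ~= -8.8798.
Neither value makes a denominator zero (y != -2, y != -7), so both are valid.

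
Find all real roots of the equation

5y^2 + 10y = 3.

y = -2.2649 or y = 0.2649

Rearrange to standard form: 5y^2 + 10y - 3 = 0.
Discriminant: (10)^2 - 4*5*(-3) = 160.
Quadratic formula: y = (-10 +/- sqrt(160)) / 10.
So y = -1 + 2*sqrt(10)/5 ~= 0.2649 or y = -2*sqrt(10)/5 - 1 ~= -2.2649.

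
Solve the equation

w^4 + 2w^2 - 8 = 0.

Let u = w^2. The equation becomes u^2 + 2u - 8 = 0.
Factor: (u - 2)(u + 4) = 0, so u = 2 or u = -4.
w^2 = 2 gives w = +/-sqrt(2) ~= +/-1.4142.
w^2 = -4 < 0 has no real solution.

w = -1.4142 or w = 1.4142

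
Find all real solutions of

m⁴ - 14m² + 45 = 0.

m = -3 or m = -2.2361 or m = 2.2361 or m = 3

Let u = m². The equation becomes u² - 14u + 45 = 0.
Factor: (u - 9)(u - 5) = 0, so u = 9 or u = 5.
m² = 9 gives m = ±3.
m² = 5 gives m = ±√(5) ≈ ±2.2361.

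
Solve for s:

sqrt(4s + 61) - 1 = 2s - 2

s = 5

Isolate the radical: sqrt(4s + 61) = 2s - 1.
Square both sides: 4s + 61 = (2s - 1)^2.
Expand and rearrange: 4s^2 - 8s - 60 = 0.
Solving gives s = 5 or s = -3.
Check each candidate in the original equation:
  s = 5: sqrt(81) = 9, while 2s - 1 = 9 — valid.
  s = -3: sqrt(49) = 7, while 2s - 1 = -7 — extraneous.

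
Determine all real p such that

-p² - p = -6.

p = -3 or p = 2

Bring every term to one side: -p² - p + 6 = 0.
Factor: -1(p - 2)(p + 3) = 0.
So p = 2 or p = -3.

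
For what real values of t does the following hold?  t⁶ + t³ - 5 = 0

Let u = t³. The equation becomes u² + u - 5 = 0.
By the quadratic formula, u = -1/2 + √(21)/2 or u = -√(21)/2 - 1/2.
t³ = -1/2 + √(21)/2 gives t = ∛(-1/2 + √(21)/2) ≈ 1.2145.
t³ = -√(21)/2 - 1/2 gives t = -∛(1/2 + √(21)/2) ≈ -1.408.

t = -1.408 or t = 1.2145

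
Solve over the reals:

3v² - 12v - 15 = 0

v = -1 or v = 5

Factor: 3(v + 1)(v - 5) = 0.
So v = -1 or v = 5.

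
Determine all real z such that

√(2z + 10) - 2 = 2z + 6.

Isolate the radical: √(2z + 10) = 2z + 8.
Square both sides: 2z + 10 = (2z + 8)².
Expand and rearrange: 4z² + 30z + 54 = 0.
Solving gives z = -3 or z = -4.5.
Check each candidate in the original equation:
  z = -3: √(4) = 2, while 2z + 8 = 2 — valid.
  z = -4.5: √(1) = 1, while 2z + 8 = -1 — extraneous.

z = -3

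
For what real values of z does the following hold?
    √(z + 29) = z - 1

Square both sides: z + 29 = (z - 1)².
Expand and rearrange: z² - 3z - 28 = 0.
Solving gives z = 7 or z = -4.
Check each candidate in the original equation:
  z = 7: √(36) = 6, while z - 1 = 6 — valid.
  z = -4: √(25) = 5, while z - 1 = -5 — extraneous.

z = 7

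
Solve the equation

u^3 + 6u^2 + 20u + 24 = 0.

Possible rational roots are divisors of 24. Testing u = -2 gives 0, so (u + 2) is a factor.
Divide: u^3 + 6u^2 + 20u + 24 = (u + 2)(u^2 + 4u + 12).
The quadratic u^2 + 4u + 12 has discriminant -32 < 0, so no further real roots.

u = -2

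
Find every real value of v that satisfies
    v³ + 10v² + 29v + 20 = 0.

v = -5 or v = -4 or v = -1

Possible rational roots are divisors of 20. Testing v = -5 gives 0, so (v + 5) is a factor.
Divide: v³ + 10v² + 29v + 20 = (v + 5)(v² + 5v + 4).
Factor the quadratic: v = -1 or v = -4.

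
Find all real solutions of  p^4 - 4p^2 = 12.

Let u = p^2. The equation becomes u^2 - 4u - 12 = 0.
Factor: (u - 6)(u + 2) = 0, so u = 6 or u = -2.
p^2 = 6 gives p = +/-sqrt(6) ~= +/-2.4495.
p^2 = -2 < 0 has no real solution.

p = -2.4495 or p = 2.4495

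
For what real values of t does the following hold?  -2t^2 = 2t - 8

t = -2.5616 or t = 1.5616

Rearrange to standard form: -2t^2 - 2t + 8 = 0.
Discriminant: (-2)^2 - 4*(-2)*8 = 68.
Quadratic formula: t = (2 +/- sqrt(68)) / (-4).
So t = -sqrt(17)/2 - 1/2 ~= -2.5616 or t = -1/2 + sqrt(17)/2 ~= 1.5616.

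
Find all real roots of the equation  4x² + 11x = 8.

x = -3.3475 or x = 0.5975

Rearrange to standard form: 4x² + 11x - 8 = 0.
Discriminant: (11)² − 4·4·(-8) = 249.
Quadratic formula: x = (-11 ± √249) / 8.
So x = -11/8 + √(249)/8 ≈ 0.5975 or x = -√(249)/8 - 11/8 ≈ -3.3475.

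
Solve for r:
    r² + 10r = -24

Bring every term to one side: r² + 10r + 24 = 0.
Factor: (r + 6)(r + 4) = 0.
So r = -6 or r = -4.

r = -6 or r = -4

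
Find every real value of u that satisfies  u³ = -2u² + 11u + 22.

Rearrange: u³ + 2u² - 11u - 22 = 0.
Possible rational roots are divisors of -22. Testing u = -2 gives 0, so (u + 2) is a factor.
Divide: u³ + 2u² - 11u - 22 = (u + 2)(u² - 11).
Apply the quadratic formula to u² - 11 = 0: u = (0 ± √44)/2, i.e. u ≈ 3.3166 or u ≈ -3.3166.

u = -3.3166 or u = -2 or u = 3.3166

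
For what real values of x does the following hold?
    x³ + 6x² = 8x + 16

x = -6.8284 or x = -1.1716 or x = 2

Rearrange: x³ + 6x² - 8x - 16 = 0.
Possible rational roots are divisors of -16. Testing x = 2 gives 0, so (x - 2) is a factor.
Divide: x³ + 6x² - 8x - 16 = (x - 2)(x² + 8x + 8).
Apply the quadratic formula to x² + 8x + 8 = 0: x = (-8 ± √32)/2, i.e. x ≈ -1.1716 or x ≈ -6.8284.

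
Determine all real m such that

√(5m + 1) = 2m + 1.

m = 0 or m = 0.25

Square both sides: 5m + 1 = (2m + 1)².
Expand and rearrange: 4m² - m = 0.
Solving gives m = 0.25 or m = 0.
Check each candidate in the original equation:
  m = 0.25: √(2.25) = 1.5, while 2m + 1 = 1.5 — valid.
  m = 0: √(1) = 1, while 2m + 1 = 1 — valid.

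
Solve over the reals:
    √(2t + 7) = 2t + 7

t = -3.5 or t = -3

Square both sides: 2t + 7 = (2t + 7)².
Expand and rearrange: 4t² + 26t + 42 = 0.
Solving gives t = -3 or t = -3.5.
Check each candidate in the original equation:
  t = -3: √(1) = 1, while 2t + 7 = 1 — valid.
  t = -3.5: √(0) = 0, while 2t + 7 = 0 — valid.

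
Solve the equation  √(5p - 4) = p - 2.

p = 8

Square both sides: 5p - 4 = (p - 2)².
Expand and rearrange: p² - 9p + 8 = 0.
Solving gives p = 8 or p = 1.
Check each candidate in the original equation:
  p = 8: √(36) = 6, while p - 2 = 6 — valid.
  p = 1: √(1) = 1, while p - 2 = -1 — extraneous.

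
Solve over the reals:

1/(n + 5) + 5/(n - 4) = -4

n = -5.2889 or n = 2.7889

Multiply both sides by (n + 5)(n - 4):
(n - 4) + 5(n + 5) = -4(n + 5)(n - 4).
Expand and collect terms: -4n^2 - 10n + 59 = 0.
By the quadratic formula, n = (10 +/- sqrt(1044)) / -8, so n ~= -5.2889 or n ~= 2.7889.
Neither value makes a denominator zero (n != -5, n != 4), so both are valid.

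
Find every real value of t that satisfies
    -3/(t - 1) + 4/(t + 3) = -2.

t = -4.576 or t = 2.076

Multiply both sides by (t - 1)(t + 3):
-3(t + 3) + 4(t - 1) = -2(t - 1)(t + 3).
Expand and collect terms: -2t^2 - 5t + 19 = 0.
By the quadratic formula, t = (5 +/- sqrt(177)) / -4, so t ~= -4.576 or t ~= 2.076.
Neither value makes a denominator zero (t != 1, t != -3), so both are valid.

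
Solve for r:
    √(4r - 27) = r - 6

Square both sides: 4r - 27 = (r - 6)².
Expand and rearrange: r² - 16r + 63 = 0.
Solving gives r = 9 or r = 7.
Check each candidate in the original equation:
  r = 9: √(9) = 3, while r - 6 = 3 — valid.
  r = 7: √(1) = 1, while r - 6 = 1 — valid.

r = 7 or r = 9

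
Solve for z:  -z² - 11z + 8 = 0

Discriminant: (-11)² − 4·(-1)·8 = 153.
Quadratic formula: z = (11 ± √153) / (-2).
So z = -3·√(17)/2 - 11/2 ≈ -11.6847 or z = -11/2 + 3·√(17)/2 ≈ 0.6847.

z = -11.6847 or z = 0.6847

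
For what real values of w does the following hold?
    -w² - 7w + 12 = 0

w = -8.4244 or w = 1.4244

Discriminant: (-7)² − 4·(-1)·12 = 97.
Quadratic formula: w = (7 ± √97) / (-2).
So w = -√(97)/2 - 7/2 ≈ -8.4244 or w = -7/2 + √(97)/2 ≈ 1.4244.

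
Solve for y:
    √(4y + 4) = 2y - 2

y = 3

Square both sides: 4y + 4 = (2y - 2)².
Expand and rearrange: 4y² - 12y = 0.
Solving gives y = 3 or y = 0.
Check each candidate in the original equation:
  y = 3: √(16) = 4, while 2y - 2 = 4 — valid.
  y = 0: √(4) = 2, while 2y - 2 = -2 — extraneous.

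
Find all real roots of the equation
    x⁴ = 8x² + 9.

Let u = x². The equation becomes u² - 8u - 9 = 0.
Factor: (u + 1)(u - 9) = 0, so u = -1 or u = 9.
x² = -1 < 0 has no real solution.
x² = 9 gives x = ±3.

x = -3 or x = 3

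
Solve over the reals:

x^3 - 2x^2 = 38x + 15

x = -5 or x = -0.4051 or x = 7.4051

Rearrange: x^3 - 2x^2 - 38x - 15 = 0.
Possible rational roots are divisors of -15. Testing x = -5 gives 0, so (x + 5) is a factor.
Divide: x^3 - 2x^2 - 38x - 15 = (x + 5)(x^2 - 7x - 3).
Apply the quadratic formula to x^2 - 7x - 3 = 0: x = (7 +/- sqrt(61))/2, i.e. x ~= 7.4051 or x ~= -0.4051.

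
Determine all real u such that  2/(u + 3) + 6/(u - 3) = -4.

u = -3.6458 or u = 1.6458

Multiply both sides by (u + 3)(u - 3):
2(u - 3) + 6(u + 3) = -4(u + 3)(u - 3).
Expand and collect terms: -4u² - 8u + 24 = 0.
By the quadratic formula, u = (8 ± √448) / -8, so u ≈ -3.6458 or u ≈ 1.6458.
Neither value makes a denominator zero (u ≠ -3, u ≠ 3), so both are valid.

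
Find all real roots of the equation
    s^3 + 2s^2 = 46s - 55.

Rearrange: s^3 + 2s^2 - 46s + 55 = 0.
Possible rational roots are divisors of 55. Testing s = 5 gives 0, so (s - 5) is a factor.
Divide: s^3 + 2s^2 - 46s + 55 = (s - 5)(s^2 + 7s - 11).
Apply the quadratic formula to s^2 + 7s - 11 = 0: s = (-7 +/- sqrt(93))/2, i.e. s ~= 1.3218 or s ~= -8.3218.

s = -8.3218 or s = 1.3218 or s = 5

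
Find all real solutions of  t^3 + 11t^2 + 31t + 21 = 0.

t = -7 or t = -3 or t = -1

Possible rational roots are divisors of 21. Testing t = -3 gives 0, so (t + 3) is a factor.
Divide: t^3 + 11t^2 + 31t + 21 = (t + 3)(t^2 + 8t + 7).
Factor the quadratic: t = -1 or t = -7.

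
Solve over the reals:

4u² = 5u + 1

Rearrange to standard form: 4u² - 5u - 1 = 0.
Discriminant: (-5)² − 4·4·(-1) = 41.
Quadratic formula: u = (5 ± √41) / 8.
So u = 5/8 + √(41)/8 ≈ 1.4254 or u = 5/8 - √(41)/8 ≈ -0.1754.

u = -0.1754 or u = 1.4254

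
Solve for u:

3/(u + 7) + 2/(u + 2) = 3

Multiply both sides by (u + 7)(u + 2):
3(u + 2) + 2(u + 7) = 3(u + 7)(u + 2).
Expand and collect terms: 3u^2 + 22u + 22 = 0.
By the quadratic formula, u = (-22 +/- sqrt(220)) / 6, so u ~= -1.1946 or u ~= -6.1387.
Neither value makes a denominator zero (u != -7, u != -2), so both are valid.

u = -6.1387 or u = -1.1946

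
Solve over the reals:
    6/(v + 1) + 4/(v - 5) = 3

Multiply both sides by (v + 1)(v - 5):
6(v - 5) + 4(v + 1) = 3(v + 1)(v - 5).
Expand and collect terms: 3v^2 - 22v + 11 = 0.
By the quadratic formula, v = (22 +/- sqrt(352)) / 6, so v ~= 6.7936 or v ~= 0.5397.
Neither value makes a denominator zero (v != -1, v != 5), so both are valid.

v = 0.5397 or v = 6.7936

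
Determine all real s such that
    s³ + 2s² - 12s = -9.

Rearrange: s³ + 2s² - 12s + 9 = 0.
Possible rational roots are divisors of 9. Testing s = 1 gives 0, so (s - 1) is a factor.
Divide: s³ + 2s² - 12s + 9 = (s - 1)(s² + 3s - 9).
Apply the quadratic formula to s² + 3s - 9 = 0: s = (-3 ± √45)/2, i.e. s ≈ 1.8541 or s ≈ -4.8541.

s = -4.8541 or s = 1 or s = 1.8541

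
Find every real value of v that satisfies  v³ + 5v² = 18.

v = -3.6458 or v = -3 or v = 1.6458

Rearrange: v³ + 5v² - 18 = 0.
Possible rational roots are divisors of -18. Testing v = -3 gives 0, so (v + 3) is a factor.
Divide: v³ + 5v² - 18 = (v + 3)(v² + 2v - 6).
Apply the quadratic formula to v² + 2v - 6 = 0: v = (-2 ± √28)/2, i.e. v ≈ 1.6458 or v ≈ -3.6458.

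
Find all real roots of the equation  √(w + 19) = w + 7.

Square both sides: w + 19 = (w + 7)².
Expand and rearrange: w² + 13w + 30 = 0.
Solving gives w = -3 or w = -10.
Check each candidate in the original equation:
  w = -3: √(16) = 4, while w + 7 = 4 — valid.
  w = -10: √(9) = 3, while w + 7 = -3 — extraneous.

w = -3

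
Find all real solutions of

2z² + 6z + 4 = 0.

Factor: 2(z + 1)(z + 2) = 0.
So z = -1 or z = -2.

z = -2 or z = -1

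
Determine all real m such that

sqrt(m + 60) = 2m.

m = 4

Square both sides: m + 60 = (2m)^2.
Expand and rearrange: 4m^2 - m - 60 = 0.
Solving gives m = 4 or m = -3.75.
Check each candidate in the original equation:
  m = 4: sqrt(64) = 8, while 2m = 8 — valid.
  m = -3.75: sqrt(56.25) = 7.5, while 2m = -7.5 — extraneous.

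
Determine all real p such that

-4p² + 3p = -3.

p = -0.5687 or p = 1.3187

Rearrange to standard form: -4p² + 3p + 3 = 0.
Discriminant: (3)² − 4·(-4)·3 = 57.
Quadratic formula: p = (-3 ± √57) / (-8).
So p = 3/8 - √(57)/8 ≈ -0.5687 or p = 3/8 + √(57)/8 ≈ 1.3187.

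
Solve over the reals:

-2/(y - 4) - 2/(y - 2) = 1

y = -1.2361 or y = 3.2361

Multiply both sides by (y - 4)(y - 2):
-2(y - 2) - 2(y - 4) = (y - 4)(y - 2).
Expand and collect terms: y² - 2y - 4 = 0.
By the quadratic formula, y = (2 ± √20) / 2, so y ≈ 3.2361 or y ≈ -1.2361.
Neither value makes a denominator zero (y ≠ 4, y ≠ 2), so both are valid.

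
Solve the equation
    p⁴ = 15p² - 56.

p = -2.8284 or p = -2.6458 or p = 2.6458 or p = 2.8284

Let u = p². The equation becomes u² - 15u + 56 = 0.
Factor: (u - 8)(u - 7) = 0, so u = 8 or u = 7.
p² = 8 gives p = ±2·√(2) ≈ ±2.8284.
p² = 7 gives p = ±√(7) ≈ ±2.6458.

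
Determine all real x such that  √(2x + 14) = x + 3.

Square both sides: 2x + 14 = (x + 3)².
Expand and rearrange: x² + 4x - 5 = 0.
Solving gives x = 1 or x = -5.
Check each candidate in the original equation:
  x = 1: √(16) = 4, while x + 3 = 4 — valid.
  x = -5: √(4) = 2, while x + 3 = -2 — extraneous.

x = 1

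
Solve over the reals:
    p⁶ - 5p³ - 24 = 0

p = -1.4422 or p = 2

Let u = p³. The equation becomes u² - 5u - 24 = 0.
Factor: (u - 8)(u + 3) = 0, so u = 8 or u = -3.
p³ = 8 gives p = 2.
p³ = -3 gives p = -∛(3) ≈ -1.4422.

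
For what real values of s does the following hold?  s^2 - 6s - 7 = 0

Factor: (s - 7)(s + 1) = 0.
So s = 7 or s = -1.

s = -1 or s = 7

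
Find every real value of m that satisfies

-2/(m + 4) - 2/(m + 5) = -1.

Multiply both sides by (m + 4)(m + 5):
-2(m + 5) - 2(m + 4) = -(m + 4)(m + 5).
Expand and collect terms: -m² - 5m - 2 = 0.
By the quadratic formula, m = (5 ± √17) / -2, so m ≈ -4.5616 or m ≈ -0.4384.
Neither value makes a denominator zero (m ≠ -4, m ≠ -5), so both are valid.

m = -4.5616 or m = -0.4384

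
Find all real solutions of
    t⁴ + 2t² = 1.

t = -0.6436 or t = 0.6436

Let u = t². The equation becomes u² + 2u - 1 = 0.
By the quadratic formula, u = -1 + √(2) or u = -√(2) - 1.
t² = -1 + √(2) gives t = ±√(-1 + √(2)) ≈ ±0.6436.
t² = -√(2) - 1 < 0 has no real solution.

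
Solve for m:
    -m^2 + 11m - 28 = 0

Factor: -1(m - 4)(m - 7) = 0.
So m = 4 or m = 7.

m = 4 or m = 7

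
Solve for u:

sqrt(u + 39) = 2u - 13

u = 10

Square both sides: u + 39 = (2u - 13)^2.
Expand and rearrange: 4u^2 - 53u + 130 = 0.
Solving gives u = 10 or u = 3.25.
Check each candidate in the original equation:
  u = 10: sqrt(49) = 7, while 2u - 13 = 7 — valid.
  u = 3.25: sqrt(42.25) = 6.5, while 2u - 13 = -6.5 — extraneous.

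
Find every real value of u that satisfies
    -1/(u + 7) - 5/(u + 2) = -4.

Multiply both sides by (u + 7)(u + 2):
-(u + 2) - 5(u + 7) = -4(u + 7)(u + 2).
Expand and collect terms: -4u^2 - 30u - 19 = 0.
By the quadratic formula, u = (30 +/- sqrt(596)) / -8, so u ~= -6.8016 or u ~= -0.6984.
Neither value makes a denominator zero (u != -7, u != -2), so both are valid.

u = -6.8016 or u = -0.6984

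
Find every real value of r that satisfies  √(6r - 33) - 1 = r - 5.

Isolate the radical: √(6r - 33) = r - 4.
Square both sides: 6r - 33 = (r - 4)².
Expand and rearrange: r² - 14r + 49 = 0.
This gives the repeated root r = 7.
Check in the original equation:
  r = 7: √(9) = 3, while r - 4 = 3 — valid.

r = 7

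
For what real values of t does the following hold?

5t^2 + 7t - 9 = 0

t = -2.2133 or t = 0.8133

Discriminant: (7)^2 - 4*5*(-9) = 229.
Quadratic formula: t = (-7 +/- sqrt(229)) / 10.
So t = -7/10 + sqrt(229)/10 ~= 0.8133 or t = -sqrt(229)/10 - 7/10 ~= -2.2133.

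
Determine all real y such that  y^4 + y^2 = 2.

y = -1 or y = 1

Let u = y^2. The equation becomes u^2 + u - 2 = 0.
Factor: (u - 1)(u + 2) = 0, so u = 1 or u = -2.
y^2 = 1 gives y = +/-1.
y^2 = -2 < 0 has no real solution.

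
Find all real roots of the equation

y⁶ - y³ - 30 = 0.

y = -1.71 or y = 1.8171

Let u = y³. The equation becomes u² - u - 30 = 0.
Factor: (u - 6)(u + 5) = 0, so u = 6 or u = -5.
y³ = 6 gives y = ∛(6) ≈ 1.8171.
y³ = -5 gives y = -∛(5) ≈ -1.71.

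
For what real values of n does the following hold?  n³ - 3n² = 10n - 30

Rearrange: n³ - 3n² - 10n + 30 = 0.
Possible rational roots are divisors of 30. Testing n = 3 gives 0, so (n - 3) is a factor.
Divide: n³ - 3n² - 10n + 30 = (n - 3)(n² - 10).
Apply the quadratic formula to n² - 10 = 0: n = (0 ± √40)/2, i.e. n ≈ 3.1623 or n ≈ -3.1623.

n = -3.1623 or n = 3 or n = 3.1623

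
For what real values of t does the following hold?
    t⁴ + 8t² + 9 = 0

Let u = t². The equation becomes u² + 8u + 9 = 0.
By the quadratic formula, u = -4 + √(7) or u = -4 - √(7).
t² = -4 + √(7) < 0 has no real solution.
t² = -4 - √(7) < 0 has no real solution.

No real solutions.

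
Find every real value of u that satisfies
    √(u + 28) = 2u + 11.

u = -3

Square both sides: u + 28 = (2u + 11)².
Expand and rearrange: 4u² + 43u + 93 = 0.
Solving gives u = -3 or u = -7.75.
Check each candidate in the original equation:
  u = -3: √(25) = 5, while 2u + 11 = 5 — valid.
  u = -7.75: √(20.25) = 4.5, while 2u + 11 = -4.5 — extraneous.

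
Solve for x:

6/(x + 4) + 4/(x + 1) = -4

x = -5.886 or x = -1.614

Multiply both sides by (x + 4)(x + 1):
6(x + 1) + 4(x + 4) = -4(x + 4)(x + 1).
Expand and collect terms: -4x² - 30x - 38 = 0.
By the quadratic formula, x = (30 ± √292) / -8, so x ≈ -5.886 or x ≈ -1.614.
Neither value makes a denominator zero (x ≠ -4, x ≠ -1), so both are valid.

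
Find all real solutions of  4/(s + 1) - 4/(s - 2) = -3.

Multiply both sides by (s + 1)(s - 2):
4(s - 2) - 4(s + 1) = -3(s + 1)(s - 2).
Expand and collect terms: -3s² + 3s + 18 = 0.
Factor or apply the quadratic formula: s = -2 or s = 3.
Neither value makes a denominator zero (s ≠ -1, s ≠ 2), so both are valid.

s = -2 or s = 3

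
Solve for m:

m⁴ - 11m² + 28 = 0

Let u = m². The equation becomes u² - 11u + 28 = 0.
Factor: (u - 7)(u - 4) = 0, so u = 7 or u = 4.
m² = 7 gives m = ±√(7) ≈ ±2.6458.
m² = 4 gives m = ±2.

m = -2.6458 or m = -2 or m = 2 or m = 2.6458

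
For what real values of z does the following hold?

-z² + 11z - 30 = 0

z = 5 or z = 6

Factor: -1(z - 6)(z - 5) = 0.
So z = 6 or z = 5.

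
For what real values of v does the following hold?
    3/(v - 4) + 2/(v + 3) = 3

Multiply both sides by (v - 4)(v + 3):
3(v + 3) + 2(v - 4) = 3(v - 4)(v + 3).
Expand and collect terms: 3v² - 8v - 37 = 0.
By the quadratic formula, v = (8 ± √508) / 6, so v ≈ 5.0898 or v ≈ -2.4231.
Neither value makes a denominator zero (v ≠ 4, v ≠ -3), so both are valid.

v = -2.4231 or v = 5.0898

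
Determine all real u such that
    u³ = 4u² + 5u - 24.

Rearrange: u³ - 4u² - 5u + 24 = 0.
Possible rational roots are divisors of 24. Testing u = 3 gives 0, so (u - 3) is a factor.
Divide: u³ - 4u² - 5u + 24 = (u - 3)(u² - u - 8).
Apply the quadratic formula to u² - u - 8 = 0: u = (1 ± √33)/2, i.e. u ≈ 3.3723 or u ≈ -2.3723.

u = -2.3723 or u = 3 or u = 3.3723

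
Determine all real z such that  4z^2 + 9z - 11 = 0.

z = -3.1289 or z = 0.8789

Discriminant: (9)^2 - 4*4*(-11) = 257.
Quadratic formula: z = (-9 +/- sqrt(257)) / 8.
So z = -9/8 + sqrt(257)/8 ~= 0.8789 or z = -sqrt(257)/8 - 9/8 ~= -3.1289.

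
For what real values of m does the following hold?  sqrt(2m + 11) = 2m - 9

m = 7

Square both sides: 2m + 11 = (2m - 9)^2.
Expand and rearrange: 4m^2 - 38m + 70 = 0.
Solving gives m = 7 or m = 2.5.
Check each candidate in the original equation:
  m = 7: sqrt(25) = 5, while 2m - 9 = 5 — valid.
  m = 2.5: sqrt(16) = 4, while 2m - 9 = -4 — extraneous.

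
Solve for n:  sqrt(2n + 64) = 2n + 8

n = 0

Square both sides: 2n + 64 = (2n + 8)^2.
Expand and rearrange: 4n^2 + 30n = 0.
Solving gives n = 0 or n = -7.5.
Check each candidate in the original equation:
  n = 0: sqrt(64) = 8, while 2n + 8 = 8 — valid.
  n = -7.5: sqrt(49) = 7, while 2n + 8 = -7 — extraneous.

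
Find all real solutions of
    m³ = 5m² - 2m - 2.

m = -0.4495 or m = 1 or m = 4.4495

Rearrange: m³ - 5m² + 2m + 2 = 0.
Possible rational roots are divisors of 2. Testing m = 1 gives 0, so (m - 1) is a factor.
Divide: m³ - 5m² + 2m + 2 = (m - 1)(m² - 4m - 2).
Apply the quadratic formula to m² - 4m - 2 = 0: m = (4 ± √24)/2, i.e. m ≈ 4.4495 or m ≈ -0.4495.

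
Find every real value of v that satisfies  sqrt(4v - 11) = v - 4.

v = 9

Square both sides: 4v - 11 = (v - 4)^2.
Expand and rearrange: v^2 - 12v + 27 = 0.
Solving gives v = 9 or v = 3.
Check each candidate in the original equation:
  v = 9: sqrt(25) = 5, while v - 4 = 5 — valid.
  v = 3: sqrt(1) = 1, while v - 4 = -1 — extraneous.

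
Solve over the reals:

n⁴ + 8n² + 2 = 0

Let u = n². The equation becomes u² + 8u + 2 = 0.
By the quadratic formula, u = -4 + √(14) or u = -4 - √(14).
n² = -4 + √(14) < 0 has no real solution.
n² = -4 - √(14) < 0 has no real solution.

No real solutions.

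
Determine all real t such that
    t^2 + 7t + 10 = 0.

Factor: (t + 5)(t + 2) = 0.
So t = -5 or t = -2.

t = -5 or t = -2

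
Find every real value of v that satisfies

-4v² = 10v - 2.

Rearrange to standard form: -4v² - 10v + 2 = 0.
Discriminant: (-10)² − 4·(-4)·2 = 132.
Quadratic formula: v = (10 ± √132) / (-8).
So v = -√(33)/4 - 5/4 ≈ -2.6861 or v = -5/4 + √(33)/4 ≈ 0.1861.

v = -2.6861 or v = 0.1861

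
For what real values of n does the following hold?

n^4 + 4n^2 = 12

n = -1.4142 or n = 1.4142

Let u = n^2. The equation becomes u^2 + 4u - 12 = 0.
Factor: (u + 6)(u - 2) = 0, so u = -6 or u = 2.
n^2 = -6 < 0 has no real solution.
n^2 = 2 gives n = +/-sqrt(2) ~= +/-1.4142.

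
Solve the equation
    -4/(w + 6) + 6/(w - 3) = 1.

Multiply both sides by (w + 6)(w - 3):
-4(w - 3) + 6(w + 6) = (w + 6)(w - 3).
Expand and collect terms: w² + w - 66 = 0.
By the quadratic formula, w = (-1 ± √265) / 2, so w ≈ 7.6394 or w ≈ -8.6394.
Neither value makes a denominator zero (w ≠ -6, w ≠ 3), so both are valid.

w = -8.6394 or w = 7.6394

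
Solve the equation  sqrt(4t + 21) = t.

t = 7

Square both sides: 4t + 21 = (t)^2.
Expand and rearrange: t^2 - 4t - 21 = 0.
Solving gives t = 7 or t = -3.
Check each candidate in the original equation:
  t = 7: sqrt(49) = 7, while t = 7 — valid.
  t = -3: sqrt(9) = 3, while t = -3 — extraneous.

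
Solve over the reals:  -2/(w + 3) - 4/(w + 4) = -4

Multiply both sides by (w + 3)(w + 4):
-2(w + 4) - 4(w + 3) = -4(w + 3)(w + 4).
Expand and collect terms: -4w² - 22w - 28 = 0.
Factor or apply the quadratic formula: w = -3.5 or w = -2.
Neither value makes a denominator zero (w ≠ -3, w ≠ -4), so both are valid.

w = -3.5 or w = -2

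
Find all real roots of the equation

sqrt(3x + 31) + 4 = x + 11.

x = -2

Isolate the radical: sqrt(3x + 31) = x + 7.
Square both sides: 3x + 31 = (x + 7)^2.
Expand and rearrange: x^2 + 11x + 18 = 0.
Solving gives x = -2 or x = -9.
Check each candidate in the original equation:
  x = -2: sqrt(25) = 5, while x + 7 = 5 — valid.
  x = -9: sqrt(4) = 2, while x + 7 = -2 — extraneous.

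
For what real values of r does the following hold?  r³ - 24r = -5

r = -5 or r = 0.2087 or r = 4.7913

Rearrange: r³ - 24r + 5 = 0.
Possible rational roots are divisors of 5. Testing r = -5 gives 0, so (r + 5) is a factor.
Divide: r³ - 24r + 5 = (r + 5)(r² - 5r + 1).
Apply the quadratic formula to r² - 5r + 1 = 0: r = (5 ± √21)/2, i.e. r ≈ 4.7913 or r ≈ 0.2087.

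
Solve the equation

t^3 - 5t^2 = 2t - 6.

Rearrange: t^3 - 5t^2 - 2t + 6 = 0.
Possible rational roots are divisors of 6. Testing t = 1 gives 0, so (t - 1) is a factor.
Divide: t^3 - 5t^2 - 2t + 6 = (t - 1)(t^2 - 4t - 6).
Apply the quadratic formula to t^2 - 4t - 6 = 0: t = (4 +/- sqrt(40))/2, i.e. t ~= 5.1623 or t ~= -1.1623.

t = -1.1623 or t = 1 or t = 5.1623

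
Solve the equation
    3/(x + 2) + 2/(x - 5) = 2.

x = -0.7231 or x = 6.2231

Multiply both sides by (x + 2)(x - 5):
3(x - 5) + 2(x + 2) = 2(x + 2)(x - 5).
Expand and collect terms: 2x² - 11x - 9 = 0.
By the quadratic formula, x = (11 ± √193) / 4, so x ≈ 6.2231 or x ≈ -0.7231.
Neither value makes a denominator zero (x ≠ -2, x ≠ 5), so both are valid.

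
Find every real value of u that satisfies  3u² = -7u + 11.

Rearrange to standard form: 3u² + 7u - 11 = 0.
Discriminant: (7)² − 4·3·(-11) = 181.
Quadratic formula: u = (-7 ± √181) / 6.
So u = -7/6 + √(181)/6 ≈ 1.0756 or u = -√(181)/6 - 7/6 ≈ -3.4089.

u = -3.4089 or u = 1.0756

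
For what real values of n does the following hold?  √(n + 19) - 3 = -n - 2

Isolate the radical: √(n + 19) = -n + 1.
Square both sides: n + 19 = (-n + 1)².
Expand and rearrange: n² - 3n - 18 = 0.
Solving gives n = 6 or n = -3.
Check each candidate in the original equation:
  n = 6: √(25) = 5, while -n + 1 = -5 — extraneous.
  n = -3: √(16) = 4, while -n + 1 = 4 — valid.

n = -3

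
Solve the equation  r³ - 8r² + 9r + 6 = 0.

Possible rational roots are divisors of 6. Testing r = 2 gives 0, so (r - 2) is a factor.
Divide: r³ - 8r² + 9r + 6 = (r - 2)(r² - 6r - 3).
Apply the quadratic formula to r² - 6r - 3 = 0: r = (6 ± √48)/2, i.e. r ≈ 6.4641 or r ≈ -0.4641.

r = -0.4641 or r = 2 or r = 6.4641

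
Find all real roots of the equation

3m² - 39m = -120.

m = 5 or m = 8

Bring every term to one side: 3m² - 39m + 120 = 0.
Factor: 3(m - 8)(m - 5) = 0.
So m = 8 or m = 5.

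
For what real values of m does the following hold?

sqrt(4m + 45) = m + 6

Square both sides: 4m + 45 = (m + 6)^2.
Expand and rearrange: m^2 + 8m - 9 = 0.
Solving gives m = 1 or m = -9.
Check each candidate in the original equation:
  m = 1: sqrt(49) = 7, while m + 6 = 7 — valid.
  m = -9: sqrt(9) = 3, while m + 6 = -3 — extraneous.

m = 1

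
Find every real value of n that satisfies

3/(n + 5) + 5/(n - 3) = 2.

Multiply both sides by (n + 5)(n - 3):
3(n - 3) + 5(n + 5) = 2(n + 5)(n - 3).
Expand and collect terms: 2n² - 4n - 46 = 0.
By the quadratic formula, n = (4 ± √384) / 4, so n ≈ 5.899 or n ≈ -3.899.
Neither value makes a denominator zero (n ≠ -5, n ≠ 3), so both are valid.

n = -3.899 or n = 5.899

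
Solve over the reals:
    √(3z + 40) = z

Square both sides: 3z + 40 = (z)².
Expand and rearrange: z² - 3z - 40 = 0.
Solving gives z = 8 or z = -5.
Check each candidate in the original equation:
  z = 8: √(64) = 8, while z = 8 — valid.
  z = -5: √(25) = 5, while z = -5 — extraneous.

z = 8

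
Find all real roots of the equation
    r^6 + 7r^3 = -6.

Let u = r^3. The equation becomes u^2 + 7u + 6 = 0.
Factor: (u + 6)(u + 1) = 0, so u = -6 or u = -1.
r^3 = -6 gives r = -(6)^(1/3) ~= -1.8171.
r^3 = -1 gives r = -1.

r = -1.8171 or r = -1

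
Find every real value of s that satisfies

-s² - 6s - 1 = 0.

s = -5.8284 or s = -0.1716

Discriminant: (-6)² − 4·(-1)·(-1) = 32.
Quadratic formula: s = (6 ± √32) / (-2).
So s = -3 - 2·√(2) ≈ -5.8284 or s = -3 + 2·√(2) ≈ -0.1716.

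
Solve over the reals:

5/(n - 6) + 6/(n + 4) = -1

Multiply both sides by (n - 6)(n + 4):
5(n + 4) + 6(n - 6) = -(n - 6)(n + 4).
Expand and collect terms: -n^2 - 9n + 40 = 0.
By the quadratic formula, n = (9 +/- sqrt(241)) / -2, so n ~= -12.2621 or n ~= 3.2621.
Neither value makes a denominator zero (n != 6, n != -4), so both are valid.

n = -12.2621 or n = 3.2621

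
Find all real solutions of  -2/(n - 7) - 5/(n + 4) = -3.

Multiply both sides by (n - 7)(n + 4):
-2(n + 4) - 5(n - 7) = -3(n - 7)(n + 4).
Expand and collect terms: -3n² + 16n + 57 = 0.
By the quadratic formula, n = (-16 ± √940) / -6, so n ≈ -2.4432 or n ≈ 7.7766.
Neither value makes a denominator zero (n ≠ 7, n ≠ -4), so both are valid.

n = -2.4432 or n = 7.7766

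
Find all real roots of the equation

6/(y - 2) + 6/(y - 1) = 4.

Multiply both sides by (y - 2)(y - 1):
6(y - 1) + 6(y - 2) = 4(y - 2)(y - 1).
Expand and collect terms: 4y^2 - 24y + 26 = 0.
By the quadratic formula, y = (24 +/- sqrt(160)) / 8, so y ~= 4.5811 or y ~= 1.4189.
Neither value makes a denominator zero (y != 2, y != 1), so both are valid.

y = 1.4189 or y = 4.5811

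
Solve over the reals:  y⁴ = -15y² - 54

No real solutions.

Let u = y². The equation becomes u² + 15u + 54 = 0.
Factor: (u + 6)(u + 9) = 0, so u = -6 or u = -9.
y² = -6 < 0 has no real solution.
y² = -9 < 0 has no real solution.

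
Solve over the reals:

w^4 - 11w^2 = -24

Let u = w^2. The equation becomes u^2 - 11u + 24 = 0.
Factor: (u - 8)(u - 3) = 0, so u = 8 or u = 3.
w^2 = 8 gives w = +/-2*sqrt(2) ~= +/-2.8284.
w^2 = 3 gives w = +/-sqrt(3) ~= +/-1.7321.

w = -2.8284 or w = -1.7321 or w = 1.7321 or w = 2.8284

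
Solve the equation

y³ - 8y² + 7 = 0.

Possible rational roots are divisors of 7. Testing y = 1 gives 0, so (y - 1) is a factor.
Divide: y³ - 8y² + 7 = (y - 1)(y² - 7y - 7).
Apply the quadratic formula to y² - 7y - 7 = 0: y = (7 ± √77)/2, i.e. y ≈ 7.8875 or y ≈ -0.8875.

y = -0.8875 or y = 1 or y = 7.8875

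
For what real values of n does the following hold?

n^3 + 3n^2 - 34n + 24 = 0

n = -7.772 or n = 0.772 or n = 4

Possible rational roots are divisors of 24. Testing n = 4 gives 0, so (n - 4) is a factor.
Divide: n^3 + 3n^2 - 34n + 24 = (n - 4)(n^2 + 7n - 6).
Apply the quadratic formula to n^2 + 7n - 6 = 0: n = (-7 +/- sqrt(73))/2, i.e. n ~= 0.772 or n ~= -7.772.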